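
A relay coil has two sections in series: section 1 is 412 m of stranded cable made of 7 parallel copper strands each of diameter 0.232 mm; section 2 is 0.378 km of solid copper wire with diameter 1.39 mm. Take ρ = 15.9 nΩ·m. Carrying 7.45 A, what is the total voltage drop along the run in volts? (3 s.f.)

ρ = 15.9 nΩ·m = 1.59×10^-8 Ω·m
Section 1: A_strand = π(1.1600e-04)² = 4.227e-08 m²; R₁ = ρL/(N·A_s) = (1.59×10^-8)(412)/(7×4.227e-08) = 22.14 Ω
Section 2: A = π(d/2)² = π(6.9500e-04 m)² = 1.517e-06 m²
R₂ = (1.59×10^-8)(378)/(1.517e-06) = 3.961 Ω
R = R₁ + R₂ = 26.1 Ω
V = IR = 7.45 × 26.1 = 194 V

194 V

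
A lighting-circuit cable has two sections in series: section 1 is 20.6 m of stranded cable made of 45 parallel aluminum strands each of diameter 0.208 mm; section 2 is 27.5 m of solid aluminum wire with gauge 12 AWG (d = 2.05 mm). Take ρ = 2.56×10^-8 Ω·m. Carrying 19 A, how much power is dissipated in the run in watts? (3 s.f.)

Section 1: A_strand = π(1.0400e-04)² = 3.398e-08 m²; R₁ = ρL/(N·A_s) = (2.56×10^-8)(20.6)/(45×3.398e-08) = 0.3449 Ω
Section 2: A = π(2.05/2 mm)² = π(1.0250e-03 m)² = 3.301e-06 m²
R₂ = (2.56×10^-8)(27.5)/(3.301e-06) = 0.2133 Ω
R = R₁ + R₂ = 0.5582 Ω
P = I²R = (19)² × 0.5582 = 202 W

202 W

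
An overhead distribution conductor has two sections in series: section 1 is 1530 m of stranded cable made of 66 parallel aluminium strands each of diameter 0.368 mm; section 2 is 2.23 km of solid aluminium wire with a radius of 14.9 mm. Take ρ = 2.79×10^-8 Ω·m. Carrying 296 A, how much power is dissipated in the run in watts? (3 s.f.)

5.41×10^5 W

Section 1: A_strand = π(1.8400e-04)² = 1.064e-07 m²; R₁ = ρL/(N·A_s) = (2.79×10^-8)(1530)/(66×1.064e-07) = 6.081 Ω
Section 2: A = πr² = π(1.4900e-02 m)² = 6.975e-04 m²
R₂ = (2.79×10^-8)(2230)/(6.975e-04) = 0.0892 Ω
R = R₁ + R₂ = 6.17 Ω
P = I²R = (296)² × 6.17 = 5.41×10^5 W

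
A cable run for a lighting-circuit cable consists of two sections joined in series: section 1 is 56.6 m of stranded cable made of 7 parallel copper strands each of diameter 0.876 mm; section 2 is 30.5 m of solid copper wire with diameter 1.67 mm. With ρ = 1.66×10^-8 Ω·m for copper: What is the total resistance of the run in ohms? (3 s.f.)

Section 1: A_strand = π(4.3800e-04)² = 6.027e-07 m²; R₁ = ρL/(N·A_s) = (1.66×10^-8)(56.6)/(7×6.027e-07) = 0.2227 Ω
Section 2: A = π(d/2)² = π(8.3500e-04 m)² = 2.190e-06 m²
R₂ = (1.66×10^-8)(30.5)/(2.190e-06) = 0.2311 Ω
R = R₁ + R₂ = 0.454 Ω

0.454 Ω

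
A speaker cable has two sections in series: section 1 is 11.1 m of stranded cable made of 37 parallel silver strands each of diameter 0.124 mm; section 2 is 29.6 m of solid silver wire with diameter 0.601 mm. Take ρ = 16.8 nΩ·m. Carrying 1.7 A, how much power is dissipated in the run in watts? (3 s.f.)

6.27 W

ρ = 16.8 nΩ·m = 1.68×10^-8 Ω·m
Section 1: A_strand = π(6.2000e-05)² = 1.208e-08 m²; R₁ = ρL/(N·A_s) = (1.68×10^-8)(11.1)/(37×1.208e-08) = 0.4173 Ω
Section 2: A = π(d/2)² = π(3.0050e-04 m)² = 2.837e-07 m²
R₂ = (1.68×10^-8)(29.6)/(2.837e-07) = 1.753 Ω
R = R₁ + R₂ = 2.17 Ω
P = I²R = (1.7)² × 2.17 = 6.27 W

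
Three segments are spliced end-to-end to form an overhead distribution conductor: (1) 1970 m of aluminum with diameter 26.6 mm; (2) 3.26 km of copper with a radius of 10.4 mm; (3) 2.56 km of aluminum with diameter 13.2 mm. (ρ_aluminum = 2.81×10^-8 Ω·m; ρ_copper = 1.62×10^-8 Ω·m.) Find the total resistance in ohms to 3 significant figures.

0.781 Ω

Seg 1: A = π(d/2)² = π(1.3300e-02 m)² = 5.557e-04 m²
R_1 = (2.81×10^-8)(1970)/(5.557e-04) = 0.09961 Ω
Seg 2: A = πr² = π(1.0400e-02 m)² = 3.398e-04 m²
R_2 = (1.62×10^-8)(3260)/(3.398e-04) = 0.1554 Ω
Seg 3: A = π(d/2)² = π(6.6000e-03 m)² = 1.368e-04 m²
R_3 = (2.81×10^-8)(2560)/(1.368e-04) = 0.5257 Ω
R_total = R_1 + R_2 + R_3 = 0.781 Ω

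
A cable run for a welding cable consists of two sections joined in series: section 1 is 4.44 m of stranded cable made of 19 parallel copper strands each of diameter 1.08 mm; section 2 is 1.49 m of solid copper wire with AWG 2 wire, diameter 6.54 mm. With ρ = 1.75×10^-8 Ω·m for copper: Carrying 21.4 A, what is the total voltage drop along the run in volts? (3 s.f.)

Section 1: A_strand = π(5.4000e-04)² = 9.161e-07 m²; R₁ = ρL/(N·A_s) = (1.75×10^-8)(4.44)/(19×9.161e-07) = 0.004464 Ω
Section 2: A = π(6.54/2 mm)² = π(3.2700e-03 m)² = 3.359e-05 m²
R₂ = (1.75×10^-8)(1.49)/(3.359e-05) = 7.762×10^-4 Ω
R = R₁ + R₂ = 0.00524 Ω
V = IR = 21.4 × 0.00524 = 0.112 V

0.112 V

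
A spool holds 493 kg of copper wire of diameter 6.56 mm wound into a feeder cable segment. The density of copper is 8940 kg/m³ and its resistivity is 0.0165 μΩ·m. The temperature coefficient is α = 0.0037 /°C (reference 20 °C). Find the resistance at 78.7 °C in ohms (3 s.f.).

ρ = 0.0165 μΩ·m = 1.65×10^-8 Ω·m
A = π(d/2)² = π(3.2800e-03 m)² = 3.3799e-05 m²
L = m/(density·A) = 493/(8940×3.3799e-05) = 1632 m
R = ρL/A = (1.65×10^-8)(1632)/(3.3799e-05) = 0.7965 Ω
R(78.7 °C) = 0.7965 × (1 + 0.0037×58.7) = 0.970 Ω

0.970 Ω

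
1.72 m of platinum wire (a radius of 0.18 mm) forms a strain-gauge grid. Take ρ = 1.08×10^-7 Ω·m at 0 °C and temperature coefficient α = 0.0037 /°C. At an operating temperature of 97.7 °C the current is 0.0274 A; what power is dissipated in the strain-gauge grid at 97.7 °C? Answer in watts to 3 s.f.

0.00187 W

A = πr² = π(1.8000e-04 m)² = 1.018e-07 m²
R₍0₎ = ρL/A = (1.08×10^-7)(1.72)/(1.018e-07) = 1.825 Ω
R₍97.7₎ = R₍0₎(1 + αΔT) = 1.825 × (1 + 0.0037×97.7) = 2.485 Ω
P = I²R = (0.0274)² × 2.485 = 0.00187 W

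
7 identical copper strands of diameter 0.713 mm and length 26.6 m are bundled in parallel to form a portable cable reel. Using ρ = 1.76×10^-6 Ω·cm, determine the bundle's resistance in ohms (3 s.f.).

ρ = 1.76×10^-6 Ω·cm = 1.76×10^-8 Ω·m
A_strand = π(3.5650e-04 m)² = 3.993e-07 m²
R_strand = ρL/A = (1.76×10^-8)(26.6)/(3.993e-07) = 1.173 Ω
R_total = R_strand/N = 1.173/7 = 0.168 Ω

0.168 Ω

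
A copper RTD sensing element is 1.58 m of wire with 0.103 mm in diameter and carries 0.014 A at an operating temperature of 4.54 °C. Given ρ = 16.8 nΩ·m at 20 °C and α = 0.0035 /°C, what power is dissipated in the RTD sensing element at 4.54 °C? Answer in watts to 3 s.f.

5.91×10^-4 W

ρ = 16.8 nΩ·m = 1.68×10^-8 Ω·m
A = π(d/2)² = π(5.1500e-05 m)² = 8.332e-09 m²
R₍20₎ = ρL/A = (1.68×10^-8)(1.58)/(8.332e-09) = 3.186 Ω
R₍4.54₎ = R₍20₎(1 + αΔT) = 3.186 × (1 + 0.0035×-15.5) = 3.013 Ω
P = I²R = (0.014)² × 3.013 = 5.91×10^-4 W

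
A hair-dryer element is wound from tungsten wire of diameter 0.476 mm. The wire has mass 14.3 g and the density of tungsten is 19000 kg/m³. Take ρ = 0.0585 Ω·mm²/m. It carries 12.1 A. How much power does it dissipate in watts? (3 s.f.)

204 W

ρ = 0.0585 Ω·mm²/m = 5.85×10^-8 Ω·m
A = π(d/2)² = π(2.3800e-04 m)² = 1.7795e-07 m²
L = m/(density·A) = 0.0143/(19000×1.7795e-07) = 4.229 m
R = ρL/A = (5.85×10^-8)(4.229)/(1.7795e-07) = 1.39 Ω
P = I²R = (12.1)² × 1.39 = 204 W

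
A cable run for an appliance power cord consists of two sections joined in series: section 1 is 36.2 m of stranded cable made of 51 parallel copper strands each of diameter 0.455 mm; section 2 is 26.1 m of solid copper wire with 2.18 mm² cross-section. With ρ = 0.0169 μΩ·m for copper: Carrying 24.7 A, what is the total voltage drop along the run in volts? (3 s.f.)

6.82 V

ρ = 0.0169 μΩ·m = 1.69×10^-8 Ω·m
Section 1: A_strand = π(2.2750e-04)² = 1.626e-07 m²; R₁ = ρL/(N·A_s) = (1.69×10^-8)(36.2)/(51×1.626e-07) = 0.07378 Ω
Section 2: A = 2.18 mm² = 2.180e-06 m²
R₂ = (1.69×10^-8)(26.1)/(2.180e-06) = 0.2023 Ω
R = R₁ + R₂ = 0.2761 Ω
V = IR = 24.7 × 0.2761 = 6.82 V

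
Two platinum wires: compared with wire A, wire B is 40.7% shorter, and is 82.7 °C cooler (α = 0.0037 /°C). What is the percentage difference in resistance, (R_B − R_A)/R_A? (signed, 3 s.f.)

R ∝ ρL/d² with ρ ∝ (1+αΔT), so R_B/R_A = (1 − 40.7/100) × (1 − 0.0037×82.7)
= 0.593 × 0.694 = 0.4116
(R_B − R_A)/R_A = 0.4116 − 1 = -58.8%

-58.8%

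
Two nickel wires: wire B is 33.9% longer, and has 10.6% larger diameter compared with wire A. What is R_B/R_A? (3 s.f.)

R ∝ L/d², so R_B/R_A = (1 + 33.9/100) × (1 + 10.6/100)⁻²
= 1.339 × 0.8175 = 1.09

1.09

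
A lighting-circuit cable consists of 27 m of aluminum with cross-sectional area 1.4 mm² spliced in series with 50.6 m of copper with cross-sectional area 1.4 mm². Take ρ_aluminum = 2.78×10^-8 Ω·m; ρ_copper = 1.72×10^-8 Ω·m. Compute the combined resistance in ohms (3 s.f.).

Segment 1: A = 1.4 mm² = 1.400e-06 m²
R₁ = ρL/A = (2.78×10^-8)(27)/(1.400e-06) = 0.5361 Ω
R₂ = (1.72×10^-8)(50.6)/(1.400e-06) = 0.6217 Ω
R = R₁ + R₂ = 1.16 Ω

1.16 Ω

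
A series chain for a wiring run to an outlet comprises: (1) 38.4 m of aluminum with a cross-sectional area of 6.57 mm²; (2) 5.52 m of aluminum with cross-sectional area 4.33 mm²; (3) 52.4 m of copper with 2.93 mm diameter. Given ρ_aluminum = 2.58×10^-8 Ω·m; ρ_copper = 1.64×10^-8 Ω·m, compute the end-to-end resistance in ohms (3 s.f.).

0.311 Ω

Seg 1: A = 6.57 mm² = 6.570e-06 m²
R_1 = (2.58×10^-8)(38.4)/(6.570e-06) = 0.1508 Ω
Seg 2: A = 4.33 mm² = 4.330e-06 m²
R_2 = (2.58×10^-8)(5.52)/(4.330e-06) = 0.03289 Ω
Seg 3: A = π(d/2)² = π(1.4650e-03 m)² = 6.743e-06 m²
R_3 = (1.64×10^-8)(52.4)/(6.743e-06) = 0.1275 Ω
R_total = R_1 + R_2 + R_3 = 0.311 Ω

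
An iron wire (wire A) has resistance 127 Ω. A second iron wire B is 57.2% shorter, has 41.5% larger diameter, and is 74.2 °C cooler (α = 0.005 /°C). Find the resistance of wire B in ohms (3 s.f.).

R ∝ ρL/d² with ρ ∝ (1+αΔT), so R_B/R_A = (1 − 57.2/100) × (1 + 41.5/100)⁻² × (1 − 0.005×74.2)
= 0.428 × 0.4994 × 0.629 = 0.1345
R_B = 0.1345 × 127 = 17.1 Ω

17.1 Ω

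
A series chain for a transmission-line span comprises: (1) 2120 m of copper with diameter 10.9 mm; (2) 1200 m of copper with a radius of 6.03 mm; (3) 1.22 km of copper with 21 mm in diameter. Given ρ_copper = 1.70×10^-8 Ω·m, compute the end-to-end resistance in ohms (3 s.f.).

0.625 Ω

Seg 1: A = π(d/2)² = π(5.4500e-03 m)² = 9.331e-05 m²
R_1 = (1.70×10^-8)(2120)/(9.331e-05) = 0.3862 Ω
Seg 2: A = πr² = π(6.0300e-03 m)² = 1.142e-04 m²
R_2 = (1.70×10^-8)(1200)/(1.142e-04) = 0.1786 Ω
Seg 3: A = π(d/2)² = π(1.0500e-02 m)² = 3.464e-04 m²
R_3 = (1.70×10^-8)(1220)/(3.464e-04) = 0.05988 Ω
R_total = R_1 + R_2 + R_3 = 0.625 Ω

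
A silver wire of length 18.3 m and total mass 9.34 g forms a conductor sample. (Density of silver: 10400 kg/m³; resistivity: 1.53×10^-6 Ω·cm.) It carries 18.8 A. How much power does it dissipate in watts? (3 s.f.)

2020 W

ρ = 1.53×10^-6 Ω·cm = 1.53×10^-8 Ω·m
A = m/(density·L) = 0.00934/(10400×18.3) = 4.9075e-08 m²
R = ρL/A = (1.53×10^-8)(18.3)/(4.9075e-08) = 5.705 Ω
P = I²R = (18.8)² × 5.705 = 2020 W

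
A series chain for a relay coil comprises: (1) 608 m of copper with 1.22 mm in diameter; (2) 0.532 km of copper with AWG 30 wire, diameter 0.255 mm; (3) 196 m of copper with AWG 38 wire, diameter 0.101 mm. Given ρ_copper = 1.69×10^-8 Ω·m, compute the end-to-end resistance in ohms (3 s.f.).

598 Ω

Seg 1: A = π(d/2)² = π(6.1000e-04 m)² = 1.169e-06 m²
R_1 = (1.69×10^-8)(608)/(1.169e-06) = 8.79 Ω
Seg 2: A = π(0.255/2 mm)² = π(1.2750e-04 m)² = 5.107e-08 m²
R_2 = (1.69×10^-8)(532)/(5.107e-08) = 176 Ω
Seg 3: A = π(0.101/2 mm)² = π(5.0500e-05 m)² = 8.012e-09 m²
R_3 = (1.69×10^-8)(196)/(8.012e-09) = 413.4 Ω
R_total = R_1 + R_2 + R_3 = 598 Ω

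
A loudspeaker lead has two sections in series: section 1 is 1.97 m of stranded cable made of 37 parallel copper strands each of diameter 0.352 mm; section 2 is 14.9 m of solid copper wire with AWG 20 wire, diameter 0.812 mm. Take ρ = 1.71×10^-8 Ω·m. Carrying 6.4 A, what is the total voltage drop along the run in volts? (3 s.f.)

3.21 V

Section 1: A_strand = π(1.7600e-04)² = 9.731e-08 m²; R₁ = ρL/(N·A_s) = (1.71×10^-8)(1.97)/(37×9.731e-08) = 0.009356 Ω
Section 2: A = π(0.812/2 mm)² = π(4.0600e-04 m)² = 5.178e-07 m²
R₂ = (1.71×10^-8)(14.9)/(5.178e-07) = 0.492 Ω
R = R₁ + R₂ = 0.5014 Ω
V = IR = 6.4 × 0.5014 = 3.21 V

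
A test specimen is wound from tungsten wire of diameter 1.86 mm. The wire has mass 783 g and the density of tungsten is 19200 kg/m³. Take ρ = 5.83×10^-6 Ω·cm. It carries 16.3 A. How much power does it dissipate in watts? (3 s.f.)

ρ = 5.83×10^-6 Ω·cm = 5.83×10^-8 Ω·m
A = π(d/2)² = π(9.3000e-04 m)² = 2.7172e-06 m²
L = m/(density·A) = 0.783/(19200×2.7172e-06) = 15.01 m
R = ρL/A = (5.83×10^-8)(15.01)/(2.7172e-06) = 0.322 Ω
P = I²R = (16.3)² × 0.322 = 85.6 W

85.6 W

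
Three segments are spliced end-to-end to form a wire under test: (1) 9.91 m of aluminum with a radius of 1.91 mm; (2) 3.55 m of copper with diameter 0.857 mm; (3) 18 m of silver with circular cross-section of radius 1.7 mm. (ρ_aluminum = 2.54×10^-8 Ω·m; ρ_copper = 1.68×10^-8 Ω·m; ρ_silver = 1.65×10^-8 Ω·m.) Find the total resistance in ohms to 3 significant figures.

0.158 Ω

Seg 1: A = πr² = π(1.9100e-03 m)² = 1.146e-05 m²
R_1 = (2.54×10^-8)(9.91)/(1.146e-05) = 0.02196 Ω
Seg 2: A = π(d/2)² = π(4.2850e-04 m)² = 5.768e-07 m²
R_2 = (1.68×10^-8)(3.55)/(5.768e-07) = 0.1034 Ω
Seg 3: A = πr² = π(1.7000e-03 m)² = 9.079e-06 m²
R_3 = (1.65×10^-8)(18)/(9.079e-06) = 0.03271 Ω
R_total = R_1 + R_2 + R_3 = 0.158 Ω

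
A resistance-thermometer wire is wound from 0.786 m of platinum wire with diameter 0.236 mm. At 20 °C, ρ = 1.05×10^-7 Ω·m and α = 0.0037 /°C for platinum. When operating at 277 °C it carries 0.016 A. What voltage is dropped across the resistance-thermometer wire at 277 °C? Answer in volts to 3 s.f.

A = π(d/2)² = π(1.1800e-04 m)² = 4.374e-08 m²
R₍20₎ = ρL/A = (1.05×10^-7)(0.786)/(4.374e-08) = 1.887 Ω
R₍277₎ = R₍20₎(1 + αΔT) = 1.887 × (1 + 0.0037×257) = 3.681 Ω
V = IR = 0.016 × 3.681 = 0.0589 V

0.0589 V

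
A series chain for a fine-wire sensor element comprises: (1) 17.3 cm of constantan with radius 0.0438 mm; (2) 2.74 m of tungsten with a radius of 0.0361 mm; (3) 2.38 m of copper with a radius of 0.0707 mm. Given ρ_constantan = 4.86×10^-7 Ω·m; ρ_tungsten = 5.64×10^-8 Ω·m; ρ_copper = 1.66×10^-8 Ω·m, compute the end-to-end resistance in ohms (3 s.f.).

Seg 1: A = πr² = π(4.3800e-05 m)² = 6.027e-09 m²
R_1 = (4.86×10^-7)(0.173)/(6.027e-09) = 13.95 Ω
Seg 2: A = πr² = π(3.6100e-05 m)² = 4.094e-09 m²
R_2 = (5.64×10^-8)(2.74)/(4.094e-09) = 37.75 Ω
Seg 3: A = πr² = π(7.0700e-05 m)² = 1.570e-08 m²
R_3 = (1.66×10^-8)(2.38)/(1.570e-08) = 2.516 Ω
R_total = R_1 + R_2 + R_3 = 54.2 Ω

54.2 Ω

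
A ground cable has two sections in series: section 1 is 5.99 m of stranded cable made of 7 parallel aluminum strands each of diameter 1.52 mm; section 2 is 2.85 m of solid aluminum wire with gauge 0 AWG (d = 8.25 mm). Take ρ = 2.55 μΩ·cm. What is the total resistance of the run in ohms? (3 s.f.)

0.0134 Ω

ρ = 2.55 μΩ·cm = 2.55×10^-8 Ω·m
Section 1: A_strand = π(7.6000e-04)² = 1.815e-06 m²; R₁ = ρL/(N·A_s) = (2.55×10^-8)(5.99)/(7×1.815e-06) = 0.01203 Ω
Section 2: A = π(8.25/2 mm)² = π(4.1250e-03 m)² = 5.346e-05 m²
R₂ = (2.55×10^-8)(2.85)/(5.346e-05) = 0.00136 Ω
R = R₁ + R₂ = 0.0134 Ω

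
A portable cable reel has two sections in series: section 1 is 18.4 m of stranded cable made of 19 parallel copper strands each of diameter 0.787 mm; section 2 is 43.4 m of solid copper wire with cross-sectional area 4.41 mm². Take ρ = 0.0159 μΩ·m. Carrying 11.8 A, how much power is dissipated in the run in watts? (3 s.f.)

26.2 W

ρ = 0.0159 μΩ·m = 1.59×10^-8 Ω·m
Section 1: A_strand = π(3.9350e-04)² = 4.865e-07 m²; R₁ = ρL/(N·A_s) = (1.59×10^-8)(18.4)/(19×4.865e-07) = 0.03165 Ω
Section 2: A = 4.41 mm² = 4.410e-06 m²
R₂ = (1.59×10^-8)(43.4)/(4.410e-06) = 0.1565 Ω
R = R₁ + R₂ = 0.1881 Ω
P = I²R = (11.8)² × 0.1881 = 26.2 W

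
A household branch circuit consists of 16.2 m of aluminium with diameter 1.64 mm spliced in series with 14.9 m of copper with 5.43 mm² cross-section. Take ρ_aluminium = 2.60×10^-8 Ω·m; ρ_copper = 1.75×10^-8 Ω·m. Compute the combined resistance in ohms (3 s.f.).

Segment 1: A = π(d/2)² = π(8.2000e-04 m)² = 2.112e-06 m²
R₁ = ρL/A = (2.60×10^-8)(16.2)/(2.112e-06) = 0.1994 Ω
Segment 2: A = 5.43 mm² = 5.430e-06 m²
R₂ = (1.75×10^-8)(14.9)/(5.430e-06) = 0.04802 Ω
R = R₁ + R₂ = 0.247 Ω

0.247 Ω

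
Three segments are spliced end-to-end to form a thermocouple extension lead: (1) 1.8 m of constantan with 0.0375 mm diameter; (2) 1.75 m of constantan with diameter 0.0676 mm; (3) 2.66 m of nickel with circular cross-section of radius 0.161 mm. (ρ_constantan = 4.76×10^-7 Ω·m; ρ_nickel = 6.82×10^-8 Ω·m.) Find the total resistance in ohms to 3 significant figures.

1010 Ω

Seg 1: A = π(d/2)² = π(1.8750e-05 m)² = 1.104e-09 m²
R_1 = (4.76×10^-7)(1.8)/(1.104e-09) = 775.8 Ω
Seg 2: A = π(d/2)² = π(3.3800e-05 m)² = 3.589e-09 m²
R_2 = (4.76×10^-7)(1.75)/(3.589e-09) = 232.1 Ω
Seg 3: A = πr² = π(1.6100e-04 m)² = 8.143e-08 m²
R_3 = (6.82×10^-8)(2.66)/(8.143e-08) = 2.228 Ω
R_total = R_1 + R_2 + R_3 = 1010 Ω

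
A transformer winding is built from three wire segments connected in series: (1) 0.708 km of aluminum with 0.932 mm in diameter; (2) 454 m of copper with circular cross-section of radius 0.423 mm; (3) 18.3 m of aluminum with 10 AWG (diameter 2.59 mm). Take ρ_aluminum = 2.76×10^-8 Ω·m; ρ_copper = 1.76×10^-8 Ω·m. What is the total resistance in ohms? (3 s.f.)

43.0 Ω

Seg 1: A = π(d/2)² = π(4.6600e-04 m)² = 6.822e-07 m²
R_1 = (2.76×10^-8)(708)/(6.822e-07) = 28.64 Ω
Seg 2: A = πr² = π(4.2300e-04 m)² = 5.621e-07 m²
R_2 = (1.76×10^-8)(454)/(5.621e-07) = 14.21 Ω
Seg 3: A = π(2.59/2 mm)² = π(1.2950e-03 m)² = 5.269e-06 m²
R_3 = (2.76×10^-8)(18.3)/(5.269e-06) = 0.09587 Ω
R_total = R_1 + R_2 + R_3 = 43.0 Ω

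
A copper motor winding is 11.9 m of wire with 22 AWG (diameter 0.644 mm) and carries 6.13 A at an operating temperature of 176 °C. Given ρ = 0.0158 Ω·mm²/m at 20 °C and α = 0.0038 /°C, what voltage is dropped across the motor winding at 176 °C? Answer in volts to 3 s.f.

5.64 V

ρ = 0.0158 Ω·mm²/m = 1.58×10^-8 Ω·m
A = π(0.644/2 mm)² = π(3.2200e-04 m)² = 3.257e-07 m²
R₍20₎ = ρL/A = (1.58×10^-8)(11.9)/(3.257e-07) = 0.5772 Ω
R₍176₎ = R₍20₎(1 + αΔT) = 0.5772 × (1 + 0.0038×156) = 0.9194 Ω
V = IR = 6.13 × 0.9194 = 5.64 V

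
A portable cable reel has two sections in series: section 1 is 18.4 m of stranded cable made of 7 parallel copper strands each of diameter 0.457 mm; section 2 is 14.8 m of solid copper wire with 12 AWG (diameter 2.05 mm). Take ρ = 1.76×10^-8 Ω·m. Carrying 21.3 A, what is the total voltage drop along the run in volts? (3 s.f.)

Section 1: A_strand = π(2.2850e-04)² = 1.640e-07 m²; R₁ = ρL/(N·A_s) = (1.76×10^-8)(18.4)/(7×1.640e-07) = 0.282 Ω
Section 2: A = π(2.05/2 mm)² = π(1.0250e-03 m)² = 3.301e-06 m²
R₂ = (1.76×10^-8)(14.8)/(3.301e-06) = 0.07892 Ω
R = R₁ + R₂ = 0.361 Ω
V = IR = 21.3 × 0.361 = 7.69 V

7.69 V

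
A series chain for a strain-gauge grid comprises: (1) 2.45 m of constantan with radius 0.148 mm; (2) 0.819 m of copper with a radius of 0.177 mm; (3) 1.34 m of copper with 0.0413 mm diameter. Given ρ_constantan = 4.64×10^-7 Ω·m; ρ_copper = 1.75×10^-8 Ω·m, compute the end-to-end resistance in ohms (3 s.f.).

34.2 Ω

Seg 1: A = πr² = π(1.4800e-04 m)² = 6.881e-08 m²
R_1 = (4.64×10^-7)(2.45)/(6.881e-08) = 16.52 Ω
Seg 2: A = πr² = π(1.7700e-04 m)² = 9.842e-08 m²
R_2 = (1.75×10^-8)(0.819)/(9.842e-08) = 0.1456 Ω
Seg 3: A = π(d/2)² = π(2.0650e-05 m)² = 1.340e-09 m²
R_3 = (1.75×10^-8)(1.34)/(1.340e-09) = 17.5 Ω
R_total = R_1 + R_2 + R_3 = 34.2 Ω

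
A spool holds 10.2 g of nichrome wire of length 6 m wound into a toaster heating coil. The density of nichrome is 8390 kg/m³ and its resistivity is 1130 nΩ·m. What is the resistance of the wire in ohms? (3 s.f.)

33.5 Ω

ρ = 1130 nΩ·m = 1.13×10^-6 Ω·m
A = m/(density·L) = 0.0102/(8390×6) = 2.0262e-07 m²
R = ρL/A = (1.13×10^-6)(6)/(2.0262e-07) = 33.5 Ω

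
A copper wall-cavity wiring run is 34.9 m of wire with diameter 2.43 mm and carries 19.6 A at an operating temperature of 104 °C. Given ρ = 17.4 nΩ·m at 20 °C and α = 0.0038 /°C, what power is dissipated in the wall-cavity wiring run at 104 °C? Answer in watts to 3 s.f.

66.4 W

ρ = 17.4 nΩ·m = 1.74×10^-8 Ω·m
A = π(d/2)² = π(1.2150e-03 m)² = 4.638e-06 m²
R₍20₎ = ρL/A = (1.74×10^-8)(34.9)/(4.638e-06) = 0.1309 Ω
R₍104₎ = R₍20₎(1 + αΔT) = 0.1309 × (1 + 0.0038×84) = 0.1727 Ω
P = I²R = (19.6)² × 0.1727 = 66.4 W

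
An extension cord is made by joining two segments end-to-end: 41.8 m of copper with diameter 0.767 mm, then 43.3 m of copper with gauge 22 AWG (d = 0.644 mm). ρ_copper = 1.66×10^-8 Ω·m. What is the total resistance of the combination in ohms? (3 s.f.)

Segment 1: A = π(d/2)² = π(3.8350e-04 m)² = 4.620e-07 m²
R₁ = ρL/A = (1.66×10^-8)(41.8)/(4.620e-07) = 1.502 Ω
Segment 2: A = π(0.644/2 mm)² = π(3.2200e-04 m)² = 3.257e-07 m²
R₂ = (1.66×10^-8)(43.3)/(3.257e-07) = 2.207 Ω
R = R₁ + R₂ = 3.71 Ω

3.71 Ω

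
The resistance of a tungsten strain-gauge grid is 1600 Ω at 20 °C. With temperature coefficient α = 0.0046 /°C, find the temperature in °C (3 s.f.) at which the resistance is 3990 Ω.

345 °C

R = R₀(1 + α(T − T₀)) ⇒ T = T₀ + (R/R₀ − 1)/α
T = 20 + (3990/1600 − 1)/0.0046 = 20 + (1.494)/0.0046 = 345 °C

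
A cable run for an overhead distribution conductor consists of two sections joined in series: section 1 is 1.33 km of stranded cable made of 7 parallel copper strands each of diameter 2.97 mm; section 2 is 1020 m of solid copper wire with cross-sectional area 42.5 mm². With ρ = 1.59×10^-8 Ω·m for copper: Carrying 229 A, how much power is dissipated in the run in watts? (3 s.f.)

Section 1: A_strand = π(1.4850e-03)² = 6.928e-06 m²; R₁ = ρL/(N·A_s) = (1.59×10^-8)(1330)/(7×6.928e-06) = 0.4361 Ω
Section 2: A = 42.5 mm² = 4.250e-05 m²
R₂ = (1.59×10^-8)(1020)/(4.250e-05) = 0.3816 Ω
R = R₁ + R₂ = 0.8177 Ω
P = I²R = (229)² × 0.8177 = 42900 W

42900 W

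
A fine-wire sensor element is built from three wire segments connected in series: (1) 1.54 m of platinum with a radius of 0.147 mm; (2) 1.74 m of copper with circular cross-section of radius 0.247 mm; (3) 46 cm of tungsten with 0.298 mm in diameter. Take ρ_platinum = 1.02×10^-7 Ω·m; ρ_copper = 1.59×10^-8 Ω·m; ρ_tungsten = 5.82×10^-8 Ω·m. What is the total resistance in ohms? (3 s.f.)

2.84 Ω

Seg 1: A = πr² = π(1.4700e-04 m)² = 6.789e-08 m²
R_1 = (1.02×10^-7)(1.54)/(6.789e-08) = 2.314 Ω
Seg 2: A = πr² = π(2.4700e-04 m)² = 1.917e-07 m²
R_2 = (1.59×10^-8)(1.74)/(1.917e-07) = 0.1443 Ω
Seg 3: A = π(d/2)² = π(1.4900e-04 m)² = 6.975e-08 m²
R_3 = (5.82×10^-8)(0.46)/(6.975e-08) = 0.3838 Ω
R_total = R_1 + R_2 + R_3 = 2.84 Ω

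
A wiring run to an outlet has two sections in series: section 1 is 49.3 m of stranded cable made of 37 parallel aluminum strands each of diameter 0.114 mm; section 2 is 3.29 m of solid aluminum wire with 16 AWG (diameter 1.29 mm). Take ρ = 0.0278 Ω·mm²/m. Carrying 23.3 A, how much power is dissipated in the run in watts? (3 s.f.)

ρ = 0.0278 Ω·mm²/m = 2.78×10^-8 Ω·m
Section 1: A_strand = π(5.7000e-05)² = 1.021e-08 m²; R₁ = ρL/(N·A_s) = (2.78×10^-8)(49.3)/(37×1.021e-08) = 3.629 Ω
Section 2: A = π(1.29/2 mm)² = π(6.4500e-04 m)² = 1.307e-06 m²
R₂ = (2.78×10^-8)(3.29)/(1.307e-06) = 0.06998 Ω
R = R₁ + R₂ = 3.699 Ω
P = I²R = (23.3)² × 3.699 = 2010 W

2010 W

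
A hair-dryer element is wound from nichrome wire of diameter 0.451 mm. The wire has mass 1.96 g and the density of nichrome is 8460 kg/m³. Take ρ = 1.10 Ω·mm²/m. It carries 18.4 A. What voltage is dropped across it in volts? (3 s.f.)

ρ = 1.10 Ω·mm²/m = 1.10×10^-6 Ω·m
A = π(d/2)² = π(2.2550e-04 m)² = 1.5975e-07 m²
L = m/(density·A) = 0.00196/(8460×1.5975e-07) = 1.45 m
R = ρL/A = (1.10×10^-6)(1.45)/(1.5975e-07) = 9.986 Ω
V = IR = 18.4 × 9.986 = 184 V

184 V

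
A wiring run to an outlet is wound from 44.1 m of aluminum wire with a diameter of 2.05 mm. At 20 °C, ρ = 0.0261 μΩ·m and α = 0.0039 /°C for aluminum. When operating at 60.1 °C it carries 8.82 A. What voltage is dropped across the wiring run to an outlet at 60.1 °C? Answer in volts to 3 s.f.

3.56 V

ρ = 0.0261 μΩ·m = 2.61×10^-8 Ω·m
A = π(d/2)² = π(1.0250e-03 m)² = 3.301e-06 m²
R₍20₎ = ρL/A = (2.61×10^-8)(44.1)/(3.301e-06) = 0.3487 Ω
R₍60.1₎ = R₍20₎(1 + αΔT) = 0.3487 × (1 + 0.0039×40.1) = 0.4033 Ω
V = IR = 8.82 × 0.4033 = 3.56 V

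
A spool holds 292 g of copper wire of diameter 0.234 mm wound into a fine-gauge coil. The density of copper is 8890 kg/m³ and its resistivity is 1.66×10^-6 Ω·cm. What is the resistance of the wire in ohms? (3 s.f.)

ρ = 1.66×10^-6 Ω·cm = 1.66×10^-8 Ω·m
A = π(d/2)² = π(1.1700e-04 m)² = 4.3005e-08 m²
L = m/(density·A) = 0.292/(8890×4.3005e-08) = 763.8 m
R = ρL/A = (1.66×10^-8)(763.8)/(4.3005e-08) = 295 Ω

295 Ω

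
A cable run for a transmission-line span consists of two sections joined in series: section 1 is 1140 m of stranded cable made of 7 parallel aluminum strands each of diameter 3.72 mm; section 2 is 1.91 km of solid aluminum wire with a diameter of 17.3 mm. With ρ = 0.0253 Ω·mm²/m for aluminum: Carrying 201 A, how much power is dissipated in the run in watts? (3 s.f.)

23600 W

ρ = 0.0253 Ω·mm²/m = 2.53×10^-8 Ω·m
Section 1: A_strand = π(1.8600e-03)² = 1.087e-05 m²; R₁ = ρL/(N·A_s) = (2.53×10^-8)(1140)/(7×1.087e-05) = 0.3791 Ω
Section 2: A = π(d/2)² = π(8.6500e-03 m)² = 2.351e-04 m²
R₂ = (2.53×10^-8)(1910)/(2.351e-04) = 0.2056 Ω
R = R₁ + R₂ = 0.5847 Ω
P = I²R = (201)² × 0.5847 = 23600 W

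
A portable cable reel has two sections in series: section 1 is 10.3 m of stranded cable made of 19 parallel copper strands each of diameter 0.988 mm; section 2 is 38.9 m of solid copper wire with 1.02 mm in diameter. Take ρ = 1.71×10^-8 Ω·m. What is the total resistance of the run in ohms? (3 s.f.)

Section 1: A_strand = π(4.9400e-04)² = 7.667e-07 m²; R₁ = ρL/(N·A_s) = (1.71×10^-8)(10.3)/(19×7.667e-07) = 0.01209 Ω
Section 2: A = π(d/2)² = π(5.1000e-04 m)² = 8.171e-07 m²
R₂ = (1.71×10^-8)(38.9)/(8.171e-07) = 0.8141 Ω
R = R₁ + R₂ = 0.826 Ω

0.826 Ω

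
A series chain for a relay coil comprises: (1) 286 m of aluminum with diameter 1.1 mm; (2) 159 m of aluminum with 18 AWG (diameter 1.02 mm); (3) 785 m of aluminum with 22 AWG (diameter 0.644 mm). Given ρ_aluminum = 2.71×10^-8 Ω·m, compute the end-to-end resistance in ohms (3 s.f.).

78.7 Ω

Seg 1: A = π(d/2)² = π(5.5000e-04 m)² = 9.503e-07 m²
R_1 = (2.71×10^-8)(286)/(9.503e-07) = 8.156 Ω
Seg 2: A = π(1.02/2 mm)² = π(5.1000e-04 m)² = 8.171e-07 m²
R_2 = (2.71×10^-8)(159)/(8.171e-07) = 5.273 Ω
Seg 3: A = π(0.644/2 mm)² = π(3.2200e-04 m)² = 3.257e-07 m²
R_3 = (2.71×10^-8)(785)/(3.257e-07) = 65.31 Ω
R_total = R_1 + R_2 + R_3 = 78.7 Ω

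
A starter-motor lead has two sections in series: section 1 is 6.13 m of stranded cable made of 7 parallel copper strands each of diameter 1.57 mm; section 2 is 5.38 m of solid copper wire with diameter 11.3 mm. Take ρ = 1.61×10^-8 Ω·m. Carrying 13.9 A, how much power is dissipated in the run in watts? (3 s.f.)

Section 1: A_strand = π(7.8500e-04)² = 1.936e-06 m²; R₁ = ρL/(N·A_s) = (1.61×10^-8)(6.13)/(7×1.936e-06) = 0.007283 Ω
Section 2: A = π(d/2)² = π(5.6500e-03 m)² = 1.003e-04 m²
R₂ = (1.61×10^-8)(5.38)/(1.003e-04) = 8.637×10^-4 Ω
R = R₁ + R₂ = 0.008147 Ω
P = I²R = (13.9)² × 0.008147 = 1.57 W

1.57 W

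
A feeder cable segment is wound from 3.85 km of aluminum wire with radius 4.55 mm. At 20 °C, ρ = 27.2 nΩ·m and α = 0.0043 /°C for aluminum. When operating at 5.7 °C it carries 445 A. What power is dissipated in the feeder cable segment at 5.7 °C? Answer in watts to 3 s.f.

2.99×10^5 W

ρ = 27.2 nΩ·m = 2.72×10^-8 Ω·m
A = πr² = π(4.5500e-03 m)² = 6.504e-05 m²
R₍20₎ = ρL/A = (2.72×10^-8)(3850)/(6.504e-05) = 1.61 Ω
R₍5.7₎ = R₍20₎(1 + αΔT) = 1.61 × (1 + 0.0043×-14.3) = 1.511 Ω
P = I²R = (445)² × 1.511 = 2.99×10^5 W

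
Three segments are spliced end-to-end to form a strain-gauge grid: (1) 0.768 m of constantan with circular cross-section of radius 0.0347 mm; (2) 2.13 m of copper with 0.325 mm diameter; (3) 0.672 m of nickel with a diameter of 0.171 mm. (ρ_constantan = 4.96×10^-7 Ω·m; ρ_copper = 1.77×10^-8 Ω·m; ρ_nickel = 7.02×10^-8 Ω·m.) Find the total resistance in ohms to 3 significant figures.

Seg 1: A = πr² = π(3.4700e-05 m)² = 3.783e-09 m²
R_1 = (4.96×10^-7)(0.768)/(3.783e-09) = 100.7 Ω
Seg 2: A = π(d/2)² = π(1.6250e-04 m)² = 8.296e-08 m²
R_2 = (1.77×10^-8)(2.13)/(8.296e-08) = 0.4545 Ω
Seg 3: A = π(d/2)² = π(8.5500e-05 m)² = 2.297e-08 m²
R_3 = (7.02×10^-8)(0.672)/(2.297e-08) = 2.054 Ω
R_total = R_1 + R_2 + R_3 = 103 Ω

103 Ω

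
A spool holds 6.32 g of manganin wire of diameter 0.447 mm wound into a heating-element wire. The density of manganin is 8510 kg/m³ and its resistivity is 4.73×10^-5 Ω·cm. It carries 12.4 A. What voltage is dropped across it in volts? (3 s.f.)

ρ = 4.73×10^-5 Ω·cm = 4.73×10^-7 Ω·m
A = π(d/2)² = π(2.2350e-04 m)² = 1.5693e-07 m²
L = m/(density·A) = 0.00632/(8510×1.5693e-07) = 4.732 m
R = ρL/A = (4.73×10^-7)(4.732)/(1.5693e-07) = 14.26 Ω
V = IR = 12.4 × 14.26 = 177 V

177 V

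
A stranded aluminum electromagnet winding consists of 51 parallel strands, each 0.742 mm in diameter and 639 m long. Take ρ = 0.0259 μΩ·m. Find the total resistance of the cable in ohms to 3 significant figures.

ρ = 0.0259 μΩ·m = 2.59×10^-8 Ω·m
A_strand = π(3.7100e-04 m)² = 4.324e-07 m²
R_strand = ρL/A = (2.59×10^-8)(639)/(4.324e-07) = 38.27 Ω
R_total = R_strand/N = 38.27/51 = 0.750 Ω

0.750 Ω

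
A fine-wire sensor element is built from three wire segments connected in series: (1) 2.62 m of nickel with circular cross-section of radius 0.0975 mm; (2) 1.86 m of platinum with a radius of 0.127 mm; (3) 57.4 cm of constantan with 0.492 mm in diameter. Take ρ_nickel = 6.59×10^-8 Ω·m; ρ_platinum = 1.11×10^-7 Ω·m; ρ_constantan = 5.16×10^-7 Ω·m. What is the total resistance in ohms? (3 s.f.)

Seg 1: A = πr² = π(9.7500e-05 m)² = 2.986e-08 m²
R_1 = (6.59×10^-8)(2.62)/(2.986e-08) = 5.781 Ω
Seg 2: A = πr² = π(1.2700e-04 m)² = 5.067e-08 m²
R_2 = (1.11×10^-7)(1.86)/(5.067e-08) = 4.075 Ω
Seg 3: A = π(d/2)² = π(2.4600e-04 m)² = 1.901e-07 m²
R_3 = (5.16×10^-7)(0.574)/(1.901e-07) = 1.558 Ω
R_total = R_1 + R_2 + R_3 = 11.4 Ω

11.4 Ω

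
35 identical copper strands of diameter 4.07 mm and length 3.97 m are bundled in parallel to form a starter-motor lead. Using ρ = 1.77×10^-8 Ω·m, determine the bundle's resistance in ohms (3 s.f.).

1.54×10^-4 Ω

A_strand = π(2.0350e-03 m)² = 1.301e-05 m²
R_strand = ρL/A = (1.77×10^-8)(3.97)/(1.301e-05) = 0.005401 Ω
R_total = R_strand/N = 0.005401/35 = 1.54×10^-4 Ω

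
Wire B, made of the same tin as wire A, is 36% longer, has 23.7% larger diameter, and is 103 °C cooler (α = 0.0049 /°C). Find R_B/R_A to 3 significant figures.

0.440

R ∝ ρL/d² with ρ ∝ (1+αΔT), so R_B/R_A = (1 + 36/100) × (1 + 23.7/100)⁻² × (1 − 0.0049×103)
= 1.36 × 0.6535 × 0.4953 = 0.440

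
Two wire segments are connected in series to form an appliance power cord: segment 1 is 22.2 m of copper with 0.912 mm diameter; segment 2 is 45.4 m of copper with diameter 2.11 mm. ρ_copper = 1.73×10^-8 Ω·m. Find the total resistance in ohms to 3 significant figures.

Segment 1: A = π(d/2)² = π(4.5600e-04 m)² = 6.533e-07 m²
R₁ = ρL/A = (1.73×10^-8)(22.2)/(6.533e-07) = 0.5879 Ω
Segment 2: A = π(d/2)² = π(1.0550e-03 m)² = 3.497e-06 m²
R₂ = (1.73×10^-8)(45.4)/(3.497e-06) = 0.2246 Ω
R = R₁ + R₂ = 0.813 Ω

0.813 Ω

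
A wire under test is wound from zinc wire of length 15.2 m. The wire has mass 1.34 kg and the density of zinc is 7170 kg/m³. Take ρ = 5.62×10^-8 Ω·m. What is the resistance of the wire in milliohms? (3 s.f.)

69.5 mΩ

A = m/(density·L) = 1.34/(7170×15.2) = 1.2295e-05 m²
R = ρL/A = (5.62×10^-8)(15.2)/(1.2295e-05) = 69.5 mΩ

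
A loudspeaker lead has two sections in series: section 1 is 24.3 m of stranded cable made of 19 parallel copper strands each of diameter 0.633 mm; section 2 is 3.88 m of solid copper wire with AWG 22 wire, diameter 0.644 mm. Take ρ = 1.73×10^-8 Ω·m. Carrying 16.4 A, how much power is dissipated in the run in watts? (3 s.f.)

74.3 W

Section 1: A_strand = π(3.1650e-04)² = 3.147e-07 m²; R₁ = ρL/(N·A_s) = (1.73×10^-8)(24.3)/(19×3.147e-07) = 0.07031 Ω
Section 2: A = π(0.644/2 mm)² = π(3.2200e-04 m)² = 3.257e-07 m²
R₂ = (1.73×10^-8)(3.88)/(3.257e-07) = 0.2061 Ω
R = R₁ + R₂ = 0.2764 Ω
P = I²R = (16.4)² × 0.2764 = 74.3 W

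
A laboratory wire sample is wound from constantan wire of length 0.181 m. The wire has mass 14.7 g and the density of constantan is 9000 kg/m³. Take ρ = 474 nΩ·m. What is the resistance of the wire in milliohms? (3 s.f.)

9.51 mΩ

ρ = 474 nΩ·m = 4.74×10^-7 Ω·m
A = m/(density·L) = 0.0147/(9000×0.181) = 9.0239e-06 m²
R = ρL/A = (4.74×10^-7)(0.181)/(9.0239e-06) = 9.51 mΩ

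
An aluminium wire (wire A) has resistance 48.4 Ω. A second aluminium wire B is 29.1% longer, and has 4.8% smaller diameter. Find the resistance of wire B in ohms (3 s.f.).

R ∝ L/d², so R_B/R_A = (1 + 29.1/100) × (1 − 4.8/100)⁻²
= 1.291 × 1.103 = 1.425
R_B = 1.425 × 48.4 = 68.9 Ω

68.9 Ω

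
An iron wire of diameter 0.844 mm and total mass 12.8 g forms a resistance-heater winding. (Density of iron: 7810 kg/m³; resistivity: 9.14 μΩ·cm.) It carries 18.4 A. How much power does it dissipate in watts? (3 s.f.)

162 W

ρ = 9.14 μΩ·cm = 9.14×10^-8 Ω·m
A = π(d/2)² = π(4.2200e-04 m)² = 5.5947e-07 m²
L = m/(density·A) = 0.0128/(7810×5.5947e-07) = 2.929 m
R = ρL/A = (9.14×10^-8)(2.929)/(5.5947e-07) = 0.4786 Ω
P = I²R = (18.4)² × 0.4786 = 162 W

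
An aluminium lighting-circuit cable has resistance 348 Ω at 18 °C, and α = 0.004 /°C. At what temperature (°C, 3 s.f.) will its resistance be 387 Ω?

R = R₀(1 + α(T − T₀)) ⇒ T = T₀ + (R/R₀ − 1)/α
T = 18 + (387/348 − 1)/0.004 = 18 + (0.1121)/0.004 = 46.0 °C

46.0 °C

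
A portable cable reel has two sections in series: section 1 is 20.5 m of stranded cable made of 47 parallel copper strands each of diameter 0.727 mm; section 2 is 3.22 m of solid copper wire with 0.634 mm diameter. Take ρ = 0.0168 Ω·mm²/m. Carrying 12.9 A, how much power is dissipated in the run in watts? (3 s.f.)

31.5 W

ρ = 0.0168 Ω·mm²/m = 1.68×10^-8 Ω·m
Section 1: A_strand = π(3.6350e-04)² = 4.151e-07 m²; R₁ = ρL/(N·A_s) = (1.68×10^-8)(20.5)/(47×4.151e-07) = 0.01765 Ω
Section 2: A = π(d/2)² = π(3.1700e-04 m)² = 3.157e-07 m²
R₂ = (1.68×10^-8)(3.22)/(3.157e-07) = 0.1714 Ω
R = R₁ + R₂ = 0.189 Ω
P = I²R = (12.9)² × 0.189 = 31.5 W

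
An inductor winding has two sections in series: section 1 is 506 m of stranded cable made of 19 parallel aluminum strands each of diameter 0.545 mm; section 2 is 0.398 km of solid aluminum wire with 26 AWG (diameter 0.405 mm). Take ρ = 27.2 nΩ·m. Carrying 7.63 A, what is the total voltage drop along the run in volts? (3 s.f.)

665 V

ρ = 27.2 nΩ·m = 2.72×10^-8 Ω·m
Section 1: A_strand = π(2.7250e-04)² = 2.333e-07 m²; R₁ = ρL/(N·A_s) = (2.72×10^-8)(506)/(19×2.333e-07) = 3.105 Ω
Section 2: A = π(0.405/2 mm)² = π(2.0250e-04 m)² = 1.288e-07 m²
R₂ = (2.72×10^-8)(398)/(1.288e-07) = 84.03 Ω
R = R₁ + R₂ = 87.14 Ω
V = IR = 7.63 × 87.14 = 665 V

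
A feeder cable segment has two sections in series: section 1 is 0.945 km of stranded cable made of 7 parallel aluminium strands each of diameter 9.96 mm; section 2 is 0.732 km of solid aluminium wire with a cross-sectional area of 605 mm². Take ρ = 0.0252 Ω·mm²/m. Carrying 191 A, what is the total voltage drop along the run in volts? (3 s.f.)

14.2 V

ρ = 0.0252 Ω·mm²/m = 2.52×10^-8 Ω·m
Section 1: A_strand = π(4.9800e-03)² = 7.791e-05 m²; R₁ = ρL/(N·A_s) = (2.52×10^-8)(945)/(7×7.791e-05) = 0.04366 Ω
Section 2: A = 605 mm² = 6.050e-04 m²
R₂ = (2.52×10^-8)(732)/(6.050e-04) = 0.03049 Ω
R = R₁ + R₂ = 0.07415 Ω
V = IR = 191 × 0.07415 = 14.2 V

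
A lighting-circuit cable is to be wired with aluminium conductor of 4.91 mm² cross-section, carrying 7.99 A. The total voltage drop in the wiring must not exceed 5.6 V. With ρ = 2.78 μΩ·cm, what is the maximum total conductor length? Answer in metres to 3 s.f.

124 m

ρ = 2.78 μΩ·cm = 2.78×10^-8 Ω·m
A = 4.91 mm² = 4.910e-06 m²
L_max = V_max·A/(1·ρI) = (5.6)(4.910e-06)/(2.78×10^-8×7.99) = 124 m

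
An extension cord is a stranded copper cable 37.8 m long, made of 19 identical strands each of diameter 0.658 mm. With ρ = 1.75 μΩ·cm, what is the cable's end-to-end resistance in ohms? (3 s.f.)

ρ = 1.75 μΩ·cm = 1.75×10^-8 Ω·m
A_strand = π(3.2900e-04 m)² = 3.400e-07 m²
R_strand = ρL/A = (1.75×10^-8)(37.8)/(3.400e-07) = 1.945 Ω
R_total = R_strand/N = 1.945/19 = 0.102 Ω

0.102 Ω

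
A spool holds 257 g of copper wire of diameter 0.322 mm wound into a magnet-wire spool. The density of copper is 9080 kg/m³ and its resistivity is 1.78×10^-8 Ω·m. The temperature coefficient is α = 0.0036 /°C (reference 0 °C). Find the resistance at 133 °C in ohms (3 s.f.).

112 Ω

A = π(d/2)² = π(1.6100e-04 m)² = 8.1433e-08 m²
L = m/(density·A) = 0.257/(9080×8.1433e-08) = 347.6 m
R = ρL/A = (1.78×10^-8)(347.6)/(8.1433e-08) = 75.97 Ω
R(133 °C) = 75.97 × (1 + 0.0036×133) = 112 Ω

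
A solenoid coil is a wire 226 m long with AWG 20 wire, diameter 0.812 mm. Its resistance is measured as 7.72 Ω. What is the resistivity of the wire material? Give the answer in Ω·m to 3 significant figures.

1.77×10^-8 Ω·m

A = π(0.812/2 mm)² = π(4.0600e-04 m)² = 5.178e-07 m²
ρ = RA/L = (7.72)(5.178e-07)/(226) = 1.77×10^-8 Ω·m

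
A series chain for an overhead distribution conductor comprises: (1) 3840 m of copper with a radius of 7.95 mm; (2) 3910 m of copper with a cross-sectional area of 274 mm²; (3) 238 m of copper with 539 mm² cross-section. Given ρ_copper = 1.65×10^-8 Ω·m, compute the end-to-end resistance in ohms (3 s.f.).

0.562 Ω

Seg 1: A = πr² = π(7.9500e-03 m)² = 1.986e-04 m²
R_1 = (1.65×10^-8)(3840)/(1.986e-04) = 0.3191 Ω
Seg 2: A = 274 mm² = 2.740e-04 m²
R_2 = (1.65×10^-8)(3910)/(2.740e-04) = 0.2355 Ω
Seg 3: A = 539 mm² = 5.390e-04 m²
R_3 = (1.65×10^-8)(238)/(5.390e-04) = 0.007286 Ω
R_total = R_1 + R_2 + R_3 = 0.562 Ω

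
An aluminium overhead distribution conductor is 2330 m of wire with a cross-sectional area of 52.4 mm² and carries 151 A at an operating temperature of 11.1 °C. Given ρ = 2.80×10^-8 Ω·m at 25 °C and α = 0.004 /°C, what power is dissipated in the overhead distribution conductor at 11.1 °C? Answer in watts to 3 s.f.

26800 W

A = 52.4 mm² = 5.240e-05 m²
R₍25₎ = ρL/A = (2.80×10^-8)(2330)/(5.240e-05) = 1.245 Ω
R₍11.1₎ = R₍25₎(1 + αΔT) = 1.245 × (1 + 0.004×-13.9) = 1.176 Ω
P = I²R = (151)² × 1.176 = 26800 W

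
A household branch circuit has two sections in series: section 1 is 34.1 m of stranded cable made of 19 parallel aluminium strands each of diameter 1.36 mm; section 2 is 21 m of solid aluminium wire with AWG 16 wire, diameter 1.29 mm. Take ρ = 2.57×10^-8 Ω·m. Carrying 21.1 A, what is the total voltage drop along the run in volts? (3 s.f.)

Section 1: A_strand = π(6.8000e-04)² = 1.453e-06 m²; R₁ = ρL/(N·A_s) = (2.57×10^-8)(34.1)/(19×1.453e-06) = 0.03175 Ω
Section 2: A = π(1.29/2 mm)² = π(6.4500e-04 m)² = 1.307e-06 m²
R₂ = (2.57×10^-8)(21)/(1.307e-06) = 0.4129 Ω
R = R₁ + R₂ = 0.4447 Ω
V = IR = 21.1 × 0.4447 = 9.38 V

9.38 V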